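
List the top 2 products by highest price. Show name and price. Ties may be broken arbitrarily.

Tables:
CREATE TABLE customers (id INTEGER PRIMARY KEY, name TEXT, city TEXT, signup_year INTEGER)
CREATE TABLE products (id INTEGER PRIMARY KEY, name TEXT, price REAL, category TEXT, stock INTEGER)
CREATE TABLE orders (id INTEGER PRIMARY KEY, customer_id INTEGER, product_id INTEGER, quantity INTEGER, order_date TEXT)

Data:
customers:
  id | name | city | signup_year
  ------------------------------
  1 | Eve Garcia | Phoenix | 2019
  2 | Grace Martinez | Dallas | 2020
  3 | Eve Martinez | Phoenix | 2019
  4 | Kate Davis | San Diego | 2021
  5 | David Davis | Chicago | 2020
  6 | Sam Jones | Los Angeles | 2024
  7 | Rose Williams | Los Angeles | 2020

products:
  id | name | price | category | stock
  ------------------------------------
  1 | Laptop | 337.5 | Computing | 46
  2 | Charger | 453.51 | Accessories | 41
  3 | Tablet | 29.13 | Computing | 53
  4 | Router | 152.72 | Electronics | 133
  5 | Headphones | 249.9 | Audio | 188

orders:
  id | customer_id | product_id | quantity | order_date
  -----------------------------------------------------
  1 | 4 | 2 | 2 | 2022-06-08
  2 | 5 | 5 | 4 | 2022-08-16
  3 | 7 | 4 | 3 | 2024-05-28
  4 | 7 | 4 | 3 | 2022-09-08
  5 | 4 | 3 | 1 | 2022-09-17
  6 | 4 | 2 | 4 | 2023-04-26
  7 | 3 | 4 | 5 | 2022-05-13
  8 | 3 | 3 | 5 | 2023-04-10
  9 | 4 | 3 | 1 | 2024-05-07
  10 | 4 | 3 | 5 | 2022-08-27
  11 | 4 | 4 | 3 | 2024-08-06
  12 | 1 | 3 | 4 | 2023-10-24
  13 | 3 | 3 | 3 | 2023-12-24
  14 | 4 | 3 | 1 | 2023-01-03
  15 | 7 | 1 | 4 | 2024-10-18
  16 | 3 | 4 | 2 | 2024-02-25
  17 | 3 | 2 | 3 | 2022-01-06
SELECT name, price FROM products ORDER BY price DESC LIMIT 2

Execution result:
name | price
Charger | 453.51
Laptop | 337.50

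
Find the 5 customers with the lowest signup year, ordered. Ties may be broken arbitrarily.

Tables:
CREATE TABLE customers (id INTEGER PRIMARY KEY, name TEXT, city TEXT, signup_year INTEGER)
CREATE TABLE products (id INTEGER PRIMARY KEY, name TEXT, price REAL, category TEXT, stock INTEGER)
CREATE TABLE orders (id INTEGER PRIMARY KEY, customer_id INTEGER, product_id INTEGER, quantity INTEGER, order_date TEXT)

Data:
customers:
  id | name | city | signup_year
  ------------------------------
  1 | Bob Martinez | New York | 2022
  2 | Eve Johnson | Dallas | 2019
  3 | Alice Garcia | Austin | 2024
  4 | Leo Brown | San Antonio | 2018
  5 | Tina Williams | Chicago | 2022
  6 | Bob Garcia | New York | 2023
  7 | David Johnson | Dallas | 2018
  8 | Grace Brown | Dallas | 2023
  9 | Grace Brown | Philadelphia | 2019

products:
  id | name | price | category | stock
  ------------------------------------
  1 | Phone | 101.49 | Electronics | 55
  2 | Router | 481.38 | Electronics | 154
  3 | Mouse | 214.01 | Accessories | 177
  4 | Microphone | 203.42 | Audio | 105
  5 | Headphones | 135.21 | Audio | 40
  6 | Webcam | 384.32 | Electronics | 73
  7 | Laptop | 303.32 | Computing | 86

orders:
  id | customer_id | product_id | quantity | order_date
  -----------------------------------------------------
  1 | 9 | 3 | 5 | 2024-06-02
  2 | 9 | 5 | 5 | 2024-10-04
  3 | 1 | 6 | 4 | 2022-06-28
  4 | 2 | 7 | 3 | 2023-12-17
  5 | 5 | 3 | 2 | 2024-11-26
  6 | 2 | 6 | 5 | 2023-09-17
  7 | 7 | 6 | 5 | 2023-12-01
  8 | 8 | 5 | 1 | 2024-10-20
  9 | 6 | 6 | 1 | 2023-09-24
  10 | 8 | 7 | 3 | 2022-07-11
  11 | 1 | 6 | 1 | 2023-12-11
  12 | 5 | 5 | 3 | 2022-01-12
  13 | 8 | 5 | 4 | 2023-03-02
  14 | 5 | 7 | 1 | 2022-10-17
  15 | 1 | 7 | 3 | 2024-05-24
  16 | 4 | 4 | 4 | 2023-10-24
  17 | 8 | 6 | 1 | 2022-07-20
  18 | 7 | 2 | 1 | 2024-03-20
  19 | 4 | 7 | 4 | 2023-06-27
SELECT name, signup_year FROM customers ORDER BY signup_year ASC LIMIT 5

Execution result:
name | signup_year
Leo Brown | 2018
David Johnson | 2018
Eve Johnson | 2019
Grace Brown | 2019
Bob Martinez | 2022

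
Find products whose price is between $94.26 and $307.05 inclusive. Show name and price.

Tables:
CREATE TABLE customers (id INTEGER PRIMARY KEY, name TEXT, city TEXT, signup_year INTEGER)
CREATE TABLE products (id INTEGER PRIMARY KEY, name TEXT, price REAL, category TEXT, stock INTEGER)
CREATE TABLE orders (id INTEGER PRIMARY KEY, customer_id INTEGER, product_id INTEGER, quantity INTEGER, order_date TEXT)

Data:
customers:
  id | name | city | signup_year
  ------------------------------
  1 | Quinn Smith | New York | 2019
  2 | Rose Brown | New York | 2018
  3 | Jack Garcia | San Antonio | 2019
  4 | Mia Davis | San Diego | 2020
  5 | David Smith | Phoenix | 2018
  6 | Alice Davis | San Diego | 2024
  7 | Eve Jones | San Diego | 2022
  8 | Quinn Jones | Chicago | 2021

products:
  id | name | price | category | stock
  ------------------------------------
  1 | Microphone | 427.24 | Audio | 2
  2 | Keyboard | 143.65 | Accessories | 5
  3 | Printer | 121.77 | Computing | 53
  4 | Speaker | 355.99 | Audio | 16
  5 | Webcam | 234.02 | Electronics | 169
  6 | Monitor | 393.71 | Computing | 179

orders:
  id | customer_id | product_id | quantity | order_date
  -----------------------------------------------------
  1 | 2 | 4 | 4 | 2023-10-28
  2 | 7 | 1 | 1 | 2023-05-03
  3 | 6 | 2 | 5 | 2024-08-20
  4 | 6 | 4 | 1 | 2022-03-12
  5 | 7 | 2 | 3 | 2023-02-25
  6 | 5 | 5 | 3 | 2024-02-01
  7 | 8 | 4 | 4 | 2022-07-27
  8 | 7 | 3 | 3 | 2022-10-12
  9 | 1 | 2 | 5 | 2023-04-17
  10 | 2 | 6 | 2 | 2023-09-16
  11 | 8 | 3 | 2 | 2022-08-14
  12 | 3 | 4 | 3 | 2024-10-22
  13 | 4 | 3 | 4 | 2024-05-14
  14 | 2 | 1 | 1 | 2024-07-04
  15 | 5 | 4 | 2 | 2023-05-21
SELECT name, price FROM products WHERE price BETWEEN 94.26 AND 307.05

Execution result:
name | price
Keyboard | 143.65
Printer | 121.77
Webcam | 234.02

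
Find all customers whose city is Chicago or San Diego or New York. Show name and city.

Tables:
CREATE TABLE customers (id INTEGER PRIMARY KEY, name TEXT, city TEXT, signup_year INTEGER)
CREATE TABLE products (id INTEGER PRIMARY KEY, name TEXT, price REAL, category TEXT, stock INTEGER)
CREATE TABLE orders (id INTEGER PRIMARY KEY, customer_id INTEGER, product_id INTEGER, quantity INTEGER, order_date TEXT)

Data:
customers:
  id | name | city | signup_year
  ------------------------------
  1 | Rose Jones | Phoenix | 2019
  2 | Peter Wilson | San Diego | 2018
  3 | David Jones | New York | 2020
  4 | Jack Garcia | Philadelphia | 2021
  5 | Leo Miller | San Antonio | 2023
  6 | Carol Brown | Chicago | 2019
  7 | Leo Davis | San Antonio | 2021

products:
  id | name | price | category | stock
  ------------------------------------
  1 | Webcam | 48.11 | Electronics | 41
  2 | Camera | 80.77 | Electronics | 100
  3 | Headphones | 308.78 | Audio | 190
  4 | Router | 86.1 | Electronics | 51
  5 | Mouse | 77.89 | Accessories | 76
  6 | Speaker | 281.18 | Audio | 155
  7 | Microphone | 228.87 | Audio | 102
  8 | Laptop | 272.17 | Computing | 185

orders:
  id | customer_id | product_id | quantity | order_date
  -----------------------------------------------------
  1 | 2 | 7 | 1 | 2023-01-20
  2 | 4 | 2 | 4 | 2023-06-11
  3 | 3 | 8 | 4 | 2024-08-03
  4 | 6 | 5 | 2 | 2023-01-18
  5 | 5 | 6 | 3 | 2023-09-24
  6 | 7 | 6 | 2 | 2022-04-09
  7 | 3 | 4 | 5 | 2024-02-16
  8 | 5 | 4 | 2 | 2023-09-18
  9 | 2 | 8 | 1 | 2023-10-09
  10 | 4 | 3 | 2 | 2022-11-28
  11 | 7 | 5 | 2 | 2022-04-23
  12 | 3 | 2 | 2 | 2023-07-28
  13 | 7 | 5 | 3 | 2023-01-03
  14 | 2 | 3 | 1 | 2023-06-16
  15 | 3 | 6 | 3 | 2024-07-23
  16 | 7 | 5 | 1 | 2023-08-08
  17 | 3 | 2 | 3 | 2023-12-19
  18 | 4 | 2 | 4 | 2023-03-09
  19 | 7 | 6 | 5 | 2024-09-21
SELECT name, city FROM customers WHERE city IN ('Chicago', 'San Diego', 'New York')

Execution result:
name | city
Peter Wilson | San Diego
David Jones | New York
Carol Brown | Chicago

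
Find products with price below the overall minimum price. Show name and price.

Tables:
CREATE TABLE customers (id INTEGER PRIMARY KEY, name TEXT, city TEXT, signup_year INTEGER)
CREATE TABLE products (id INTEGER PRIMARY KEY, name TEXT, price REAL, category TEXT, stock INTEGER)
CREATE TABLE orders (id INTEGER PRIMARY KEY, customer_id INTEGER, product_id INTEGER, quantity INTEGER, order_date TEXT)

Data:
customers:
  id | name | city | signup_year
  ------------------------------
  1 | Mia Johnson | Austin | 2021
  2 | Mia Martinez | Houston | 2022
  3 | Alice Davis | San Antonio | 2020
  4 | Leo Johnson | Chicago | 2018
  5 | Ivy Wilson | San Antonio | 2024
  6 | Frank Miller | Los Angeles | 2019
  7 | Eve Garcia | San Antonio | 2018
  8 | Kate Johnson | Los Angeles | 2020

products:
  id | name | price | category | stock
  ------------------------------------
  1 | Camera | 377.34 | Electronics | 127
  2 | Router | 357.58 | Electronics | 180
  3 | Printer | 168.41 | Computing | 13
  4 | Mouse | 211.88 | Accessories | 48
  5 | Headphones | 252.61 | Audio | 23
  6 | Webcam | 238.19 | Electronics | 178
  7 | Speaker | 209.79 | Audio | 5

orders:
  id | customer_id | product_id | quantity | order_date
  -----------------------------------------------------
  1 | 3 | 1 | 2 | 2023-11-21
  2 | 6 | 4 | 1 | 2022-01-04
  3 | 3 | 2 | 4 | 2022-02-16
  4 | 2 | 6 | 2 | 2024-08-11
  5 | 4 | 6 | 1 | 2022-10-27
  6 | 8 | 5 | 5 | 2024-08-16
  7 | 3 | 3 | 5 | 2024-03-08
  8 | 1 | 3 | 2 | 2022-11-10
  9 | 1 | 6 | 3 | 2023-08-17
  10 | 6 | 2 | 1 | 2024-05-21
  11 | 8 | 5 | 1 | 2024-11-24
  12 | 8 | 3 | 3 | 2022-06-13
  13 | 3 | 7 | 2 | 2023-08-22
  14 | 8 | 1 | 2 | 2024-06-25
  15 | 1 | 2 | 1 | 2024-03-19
SELECT name, price FROM products WHERE price < (SELECT MIN(price) FROM products)

Execution result:
(no rows)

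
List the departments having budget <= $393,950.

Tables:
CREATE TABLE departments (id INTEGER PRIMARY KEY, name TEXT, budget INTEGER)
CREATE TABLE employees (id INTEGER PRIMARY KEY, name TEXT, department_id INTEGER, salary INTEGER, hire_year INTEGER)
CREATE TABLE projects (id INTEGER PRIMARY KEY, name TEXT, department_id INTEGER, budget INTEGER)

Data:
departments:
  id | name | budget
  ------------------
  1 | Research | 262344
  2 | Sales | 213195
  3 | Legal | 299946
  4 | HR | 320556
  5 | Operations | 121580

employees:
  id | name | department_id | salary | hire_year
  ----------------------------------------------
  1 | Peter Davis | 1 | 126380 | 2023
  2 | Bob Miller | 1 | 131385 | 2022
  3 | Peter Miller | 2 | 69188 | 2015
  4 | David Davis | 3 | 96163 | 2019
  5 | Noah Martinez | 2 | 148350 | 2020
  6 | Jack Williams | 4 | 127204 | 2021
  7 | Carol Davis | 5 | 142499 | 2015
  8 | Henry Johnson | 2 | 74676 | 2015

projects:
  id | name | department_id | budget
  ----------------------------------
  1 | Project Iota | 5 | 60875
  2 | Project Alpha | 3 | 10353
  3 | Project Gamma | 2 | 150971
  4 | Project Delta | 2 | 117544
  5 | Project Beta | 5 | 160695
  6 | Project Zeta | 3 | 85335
SELECT name, budget FROM departments WHERE budget <= 393950

Execution result:
name | budget
Research | 262344
Sales | 213195
Legal | 299946
HR | 320556
Operations | 121580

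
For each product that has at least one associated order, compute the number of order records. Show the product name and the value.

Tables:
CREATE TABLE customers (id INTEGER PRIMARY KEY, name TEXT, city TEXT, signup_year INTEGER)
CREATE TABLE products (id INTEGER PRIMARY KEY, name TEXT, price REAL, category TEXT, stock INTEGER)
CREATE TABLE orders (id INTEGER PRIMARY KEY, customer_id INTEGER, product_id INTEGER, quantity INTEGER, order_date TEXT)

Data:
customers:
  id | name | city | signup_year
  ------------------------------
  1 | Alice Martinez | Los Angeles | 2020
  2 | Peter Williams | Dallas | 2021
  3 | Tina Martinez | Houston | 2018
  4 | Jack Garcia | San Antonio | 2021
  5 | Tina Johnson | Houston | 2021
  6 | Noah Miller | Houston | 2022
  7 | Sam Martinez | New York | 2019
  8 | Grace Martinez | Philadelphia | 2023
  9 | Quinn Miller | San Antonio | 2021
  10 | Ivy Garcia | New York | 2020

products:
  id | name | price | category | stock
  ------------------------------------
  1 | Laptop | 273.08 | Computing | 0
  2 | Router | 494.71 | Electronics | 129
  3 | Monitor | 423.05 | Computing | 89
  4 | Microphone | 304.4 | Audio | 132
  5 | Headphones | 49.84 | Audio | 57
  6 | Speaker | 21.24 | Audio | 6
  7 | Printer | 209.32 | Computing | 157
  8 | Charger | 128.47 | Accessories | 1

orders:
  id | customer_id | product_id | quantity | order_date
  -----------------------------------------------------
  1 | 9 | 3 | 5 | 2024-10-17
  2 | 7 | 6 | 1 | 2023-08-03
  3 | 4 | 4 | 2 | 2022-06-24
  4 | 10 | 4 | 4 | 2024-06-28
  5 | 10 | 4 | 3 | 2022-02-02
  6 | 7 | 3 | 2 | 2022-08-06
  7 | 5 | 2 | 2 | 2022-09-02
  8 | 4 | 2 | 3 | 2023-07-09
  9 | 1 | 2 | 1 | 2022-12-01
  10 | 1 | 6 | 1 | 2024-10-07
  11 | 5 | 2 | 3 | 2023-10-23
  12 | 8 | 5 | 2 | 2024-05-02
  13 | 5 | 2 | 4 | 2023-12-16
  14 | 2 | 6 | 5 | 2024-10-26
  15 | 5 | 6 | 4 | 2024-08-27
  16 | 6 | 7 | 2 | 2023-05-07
SELECT p.name, COUNT(*) AS n FROM orders c JOIN products p ON c.product_id = p.id GROUP BY p.id, p.name

Execution result:
name | n
Router | 5
Monitor | 2
Microphone | 3
Headphones | 1
Speaker | 4
Printer | 1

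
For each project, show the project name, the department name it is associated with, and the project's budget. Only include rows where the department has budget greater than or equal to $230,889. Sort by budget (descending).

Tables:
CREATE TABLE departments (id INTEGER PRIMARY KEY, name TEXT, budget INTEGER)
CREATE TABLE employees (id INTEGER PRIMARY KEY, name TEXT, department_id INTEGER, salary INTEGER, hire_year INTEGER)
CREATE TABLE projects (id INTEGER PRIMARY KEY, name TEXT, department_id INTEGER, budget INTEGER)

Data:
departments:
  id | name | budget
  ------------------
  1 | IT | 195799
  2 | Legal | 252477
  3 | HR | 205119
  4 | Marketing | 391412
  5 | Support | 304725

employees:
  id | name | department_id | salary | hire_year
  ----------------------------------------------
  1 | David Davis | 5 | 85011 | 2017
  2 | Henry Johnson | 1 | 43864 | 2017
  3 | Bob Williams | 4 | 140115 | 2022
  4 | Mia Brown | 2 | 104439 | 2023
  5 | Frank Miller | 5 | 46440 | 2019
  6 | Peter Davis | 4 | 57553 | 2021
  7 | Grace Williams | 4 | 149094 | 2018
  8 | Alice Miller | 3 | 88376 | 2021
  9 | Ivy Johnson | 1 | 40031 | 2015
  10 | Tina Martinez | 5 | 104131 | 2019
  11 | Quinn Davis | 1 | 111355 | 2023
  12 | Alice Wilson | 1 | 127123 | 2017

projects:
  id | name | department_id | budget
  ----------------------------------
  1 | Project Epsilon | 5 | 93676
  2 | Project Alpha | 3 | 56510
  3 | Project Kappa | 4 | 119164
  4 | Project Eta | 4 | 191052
SELECT c.name, p.name AS department, c.budget FROM projects c JOIN departments p ON c.department_id = p.id WHERE p.budget >= 230889 ORDER BY c.budget DESC

Execution result:
name | department | budget
Project Eta | Marketing | 191052
Project Kappa | Marketing | 119164
Project Epsilon | Support | 93676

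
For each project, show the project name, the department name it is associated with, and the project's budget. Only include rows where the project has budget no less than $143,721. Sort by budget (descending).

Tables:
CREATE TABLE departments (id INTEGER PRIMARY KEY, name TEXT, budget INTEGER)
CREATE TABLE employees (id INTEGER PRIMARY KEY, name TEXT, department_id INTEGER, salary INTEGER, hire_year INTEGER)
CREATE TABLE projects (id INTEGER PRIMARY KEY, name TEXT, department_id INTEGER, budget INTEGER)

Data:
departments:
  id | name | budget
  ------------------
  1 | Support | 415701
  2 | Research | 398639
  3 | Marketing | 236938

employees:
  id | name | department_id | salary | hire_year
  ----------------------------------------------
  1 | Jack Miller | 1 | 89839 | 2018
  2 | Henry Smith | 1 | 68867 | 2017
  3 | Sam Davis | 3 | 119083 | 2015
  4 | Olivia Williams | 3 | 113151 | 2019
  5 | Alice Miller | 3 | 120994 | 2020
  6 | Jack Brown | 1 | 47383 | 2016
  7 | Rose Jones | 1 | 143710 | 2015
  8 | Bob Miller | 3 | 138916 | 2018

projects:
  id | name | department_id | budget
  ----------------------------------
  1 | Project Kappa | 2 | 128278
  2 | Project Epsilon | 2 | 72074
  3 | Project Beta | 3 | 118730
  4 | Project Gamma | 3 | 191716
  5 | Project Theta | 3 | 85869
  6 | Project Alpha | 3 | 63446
SELECT c.name, p.name AS department, c.budget FROM projects c JOIN departments p ON c.department_id = p.id WHERE c.budget >= 143721 ORDER BY c.budget DESC

Execution result:
name | department | budget
Project Gamma | Marketing | 191716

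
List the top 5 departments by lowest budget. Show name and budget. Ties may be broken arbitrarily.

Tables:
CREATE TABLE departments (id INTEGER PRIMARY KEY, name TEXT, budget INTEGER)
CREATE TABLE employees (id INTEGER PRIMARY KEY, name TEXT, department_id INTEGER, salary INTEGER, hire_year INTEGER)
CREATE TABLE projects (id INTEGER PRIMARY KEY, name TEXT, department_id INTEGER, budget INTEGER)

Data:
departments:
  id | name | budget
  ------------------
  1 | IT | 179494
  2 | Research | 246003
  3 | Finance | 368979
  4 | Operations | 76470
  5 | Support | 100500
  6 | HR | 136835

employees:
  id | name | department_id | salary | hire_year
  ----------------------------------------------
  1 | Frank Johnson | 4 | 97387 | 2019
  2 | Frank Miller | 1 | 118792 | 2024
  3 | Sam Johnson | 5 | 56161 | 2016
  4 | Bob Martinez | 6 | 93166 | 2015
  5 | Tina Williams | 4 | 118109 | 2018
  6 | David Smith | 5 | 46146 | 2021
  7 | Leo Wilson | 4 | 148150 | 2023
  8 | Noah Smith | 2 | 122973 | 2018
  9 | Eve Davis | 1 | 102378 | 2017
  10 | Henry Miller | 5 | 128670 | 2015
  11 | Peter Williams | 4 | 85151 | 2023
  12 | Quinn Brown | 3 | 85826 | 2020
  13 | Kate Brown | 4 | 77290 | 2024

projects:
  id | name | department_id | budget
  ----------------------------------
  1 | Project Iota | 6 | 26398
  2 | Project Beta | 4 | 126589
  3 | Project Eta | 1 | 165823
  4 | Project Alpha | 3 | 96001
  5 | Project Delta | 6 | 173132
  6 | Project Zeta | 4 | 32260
SELECT name, budget FROM departments ORDER BY budget ASC LIMIT 5

Execution result:
name | budget
Operations | 76470
Support | 100500
HR | 136835
IT | 179494
Research | 246003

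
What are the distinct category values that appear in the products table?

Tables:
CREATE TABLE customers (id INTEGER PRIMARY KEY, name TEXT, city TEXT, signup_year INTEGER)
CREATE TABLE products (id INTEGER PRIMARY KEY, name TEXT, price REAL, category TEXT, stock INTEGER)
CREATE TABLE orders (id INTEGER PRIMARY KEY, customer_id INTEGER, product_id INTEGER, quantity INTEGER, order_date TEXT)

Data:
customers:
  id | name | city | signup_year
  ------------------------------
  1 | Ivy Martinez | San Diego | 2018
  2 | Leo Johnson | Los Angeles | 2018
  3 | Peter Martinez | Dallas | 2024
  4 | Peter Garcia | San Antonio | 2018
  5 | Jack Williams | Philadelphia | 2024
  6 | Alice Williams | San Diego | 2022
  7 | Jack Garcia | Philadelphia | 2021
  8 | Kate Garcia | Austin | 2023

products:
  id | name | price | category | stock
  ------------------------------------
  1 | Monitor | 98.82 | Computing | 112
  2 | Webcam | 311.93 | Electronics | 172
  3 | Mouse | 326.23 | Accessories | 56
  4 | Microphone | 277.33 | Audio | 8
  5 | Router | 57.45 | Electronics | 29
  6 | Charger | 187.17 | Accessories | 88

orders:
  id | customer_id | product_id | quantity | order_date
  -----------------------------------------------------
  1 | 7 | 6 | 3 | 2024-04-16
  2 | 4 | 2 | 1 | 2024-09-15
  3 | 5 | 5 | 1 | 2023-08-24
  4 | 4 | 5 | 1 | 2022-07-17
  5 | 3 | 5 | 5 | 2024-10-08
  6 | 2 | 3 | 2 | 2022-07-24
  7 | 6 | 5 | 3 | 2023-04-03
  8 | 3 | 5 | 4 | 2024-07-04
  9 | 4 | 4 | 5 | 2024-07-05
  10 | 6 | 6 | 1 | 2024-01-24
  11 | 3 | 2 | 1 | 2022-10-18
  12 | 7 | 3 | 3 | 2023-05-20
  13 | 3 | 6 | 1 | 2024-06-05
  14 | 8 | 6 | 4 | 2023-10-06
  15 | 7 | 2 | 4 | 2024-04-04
SELECT DISTINCT category FROM products

Execution result:
category
Computing
Electronics
Accessories
Audio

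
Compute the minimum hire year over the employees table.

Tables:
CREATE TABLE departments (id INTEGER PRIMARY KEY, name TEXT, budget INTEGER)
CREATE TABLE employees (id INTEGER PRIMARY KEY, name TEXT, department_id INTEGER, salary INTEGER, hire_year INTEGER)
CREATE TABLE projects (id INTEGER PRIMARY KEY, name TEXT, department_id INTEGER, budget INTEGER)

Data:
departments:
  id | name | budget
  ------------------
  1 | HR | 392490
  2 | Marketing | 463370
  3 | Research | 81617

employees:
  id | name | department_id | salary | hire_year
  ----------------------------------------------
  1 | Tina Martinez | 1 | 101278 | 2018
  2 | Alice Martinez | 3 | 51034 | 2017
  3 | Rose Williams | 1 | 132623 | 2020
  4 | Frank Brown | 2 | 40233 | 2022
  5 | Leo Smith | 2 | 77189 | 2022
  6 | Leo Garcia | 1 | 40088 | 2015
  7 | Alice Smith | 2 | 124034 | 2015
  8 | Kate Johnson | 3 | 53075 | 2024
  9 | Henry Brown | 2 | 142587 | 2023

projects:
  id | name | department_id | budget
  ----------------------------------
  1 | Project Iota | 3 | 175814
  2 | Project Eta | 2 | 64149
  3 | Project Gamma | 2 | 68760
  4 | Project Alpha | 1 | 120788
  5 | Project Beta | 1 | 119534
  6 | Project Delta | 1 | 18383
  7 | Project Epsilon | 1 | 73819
SELECT MIN(hire_year) FROM employees

Execution result:
2015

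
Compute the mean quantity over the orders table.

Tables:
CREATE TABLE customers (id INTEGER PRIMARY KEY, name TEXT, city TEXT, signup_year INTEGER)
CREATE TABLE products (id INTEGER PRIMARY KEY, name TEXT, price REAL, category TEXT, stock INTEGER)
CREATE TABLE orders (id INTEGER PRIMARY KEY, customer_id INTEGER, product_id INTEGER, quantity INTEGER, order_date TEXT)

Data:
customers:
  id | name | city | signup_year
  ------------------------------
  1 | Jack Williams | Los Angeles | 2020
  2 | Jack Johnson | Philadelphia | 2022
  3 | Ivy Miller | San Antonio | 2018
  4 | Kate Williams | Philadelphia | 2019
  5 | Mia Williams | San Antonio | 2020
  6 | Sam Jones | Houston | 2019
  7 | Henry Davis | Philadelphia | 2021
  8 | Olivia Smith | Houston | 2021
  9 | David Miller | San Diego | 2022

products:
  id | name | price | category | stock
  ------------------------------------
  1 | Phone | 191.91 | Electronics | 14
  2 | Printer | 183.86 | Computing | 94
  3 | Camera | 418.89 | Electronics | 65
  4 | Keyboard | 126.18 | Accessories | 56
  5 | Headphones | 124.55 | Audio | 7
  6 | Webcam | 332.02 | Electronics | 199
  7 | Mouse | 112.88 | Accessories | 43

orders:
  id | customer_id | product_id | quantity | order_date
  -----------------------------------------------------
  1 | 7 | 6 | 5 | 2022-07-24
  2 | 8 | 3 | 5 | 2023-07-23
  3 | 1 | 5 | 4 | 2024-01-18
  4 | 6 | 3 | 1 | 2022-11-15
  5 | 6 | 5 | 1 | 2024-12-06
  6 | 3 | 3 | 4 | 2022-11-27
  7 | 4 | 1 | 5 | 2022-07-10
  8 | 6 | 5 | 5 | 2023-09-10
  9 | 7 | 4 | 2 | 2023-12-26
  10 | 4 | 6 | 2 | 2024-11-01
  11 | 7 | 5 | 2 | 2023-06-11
SELECT AVG(quantity) FROM orders

Execution result:
3.27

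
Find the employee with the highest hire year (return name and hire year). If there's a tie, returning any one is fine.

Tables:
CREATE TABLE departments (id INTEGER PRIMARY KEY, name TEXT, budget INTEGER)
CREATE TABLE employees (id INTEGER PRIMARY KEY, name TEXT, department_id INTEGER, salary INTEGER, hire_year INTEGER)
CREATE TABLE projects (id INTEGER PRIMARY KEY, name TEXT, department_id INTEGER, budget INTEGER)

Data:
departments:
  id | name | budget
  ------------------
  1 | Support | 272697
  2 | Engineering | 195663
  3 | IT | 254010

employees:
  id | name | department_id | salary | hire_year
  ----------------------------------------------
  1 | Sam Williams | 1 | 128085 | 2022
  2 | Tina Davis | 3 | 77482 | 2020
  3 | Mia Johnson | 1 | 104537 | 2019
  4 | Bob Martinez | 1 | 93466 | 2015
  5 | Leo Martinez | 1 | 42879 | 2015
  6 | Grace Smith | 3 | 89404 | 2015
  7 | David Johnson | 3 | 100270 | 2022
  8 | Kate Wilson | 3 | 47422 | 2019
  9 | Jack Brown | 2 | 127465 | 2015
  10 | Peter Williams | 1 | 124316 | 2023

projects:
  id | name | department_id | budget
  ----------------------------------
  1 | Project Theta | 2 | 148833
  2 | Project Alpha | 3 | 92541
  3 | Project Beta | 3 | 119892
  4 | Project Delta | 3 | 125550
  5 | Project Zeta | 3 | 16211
SELECT name, hire_year FROM employees ORDER BY hire_year DESC LIMIT 1

Execution result:
name | hire_year
Peter Williams | 2023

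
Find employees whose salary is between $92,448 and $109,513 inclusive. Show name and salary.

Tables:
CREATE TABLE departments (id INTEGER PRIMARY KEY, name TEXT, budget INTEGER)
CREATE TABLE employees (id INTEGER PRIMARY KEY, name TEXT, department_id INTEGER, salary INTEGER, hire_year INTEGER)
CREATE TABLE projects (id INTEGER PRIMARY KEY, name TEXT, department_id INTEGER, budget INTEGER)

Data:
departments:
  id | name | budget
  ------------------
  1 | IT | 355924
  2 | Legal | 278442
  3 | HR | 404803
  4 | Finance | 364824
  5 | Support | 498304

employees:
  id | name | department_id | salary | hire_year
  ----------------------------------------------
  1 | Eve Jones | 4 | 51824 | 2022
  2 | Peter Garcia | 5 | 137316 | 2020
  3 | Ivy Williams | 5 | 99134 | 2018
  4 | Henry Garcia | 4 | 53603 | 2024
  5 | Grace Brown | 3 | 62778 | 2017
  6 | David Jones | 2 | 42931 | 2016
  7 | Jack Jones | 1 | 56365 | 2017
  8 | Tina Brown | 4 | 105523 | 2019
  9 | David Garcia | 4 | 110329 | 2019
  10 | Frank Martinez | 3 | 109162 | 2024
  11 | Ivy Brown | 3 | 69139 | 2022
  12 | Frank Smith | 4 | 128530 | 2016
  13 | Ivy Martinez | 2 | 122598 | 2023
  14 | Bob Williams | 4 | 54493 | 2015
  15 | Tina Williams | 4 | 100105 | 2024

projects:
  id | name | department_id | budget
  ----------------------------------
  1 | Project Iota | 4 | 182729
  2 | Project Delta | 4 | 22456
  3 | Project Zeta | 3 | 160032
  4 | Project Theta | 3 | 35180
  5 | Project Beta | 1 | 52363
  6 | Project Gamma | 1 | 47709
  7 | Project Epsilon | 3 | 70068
SELECT name, salary FROM employees WHERE salary BETWEEN 92448 AND 109513

Execution result:
name | salary
Ivy Williams | 99134
Tina Brown | 105523
Frank Martinez | 109162
Tina Williams | 100105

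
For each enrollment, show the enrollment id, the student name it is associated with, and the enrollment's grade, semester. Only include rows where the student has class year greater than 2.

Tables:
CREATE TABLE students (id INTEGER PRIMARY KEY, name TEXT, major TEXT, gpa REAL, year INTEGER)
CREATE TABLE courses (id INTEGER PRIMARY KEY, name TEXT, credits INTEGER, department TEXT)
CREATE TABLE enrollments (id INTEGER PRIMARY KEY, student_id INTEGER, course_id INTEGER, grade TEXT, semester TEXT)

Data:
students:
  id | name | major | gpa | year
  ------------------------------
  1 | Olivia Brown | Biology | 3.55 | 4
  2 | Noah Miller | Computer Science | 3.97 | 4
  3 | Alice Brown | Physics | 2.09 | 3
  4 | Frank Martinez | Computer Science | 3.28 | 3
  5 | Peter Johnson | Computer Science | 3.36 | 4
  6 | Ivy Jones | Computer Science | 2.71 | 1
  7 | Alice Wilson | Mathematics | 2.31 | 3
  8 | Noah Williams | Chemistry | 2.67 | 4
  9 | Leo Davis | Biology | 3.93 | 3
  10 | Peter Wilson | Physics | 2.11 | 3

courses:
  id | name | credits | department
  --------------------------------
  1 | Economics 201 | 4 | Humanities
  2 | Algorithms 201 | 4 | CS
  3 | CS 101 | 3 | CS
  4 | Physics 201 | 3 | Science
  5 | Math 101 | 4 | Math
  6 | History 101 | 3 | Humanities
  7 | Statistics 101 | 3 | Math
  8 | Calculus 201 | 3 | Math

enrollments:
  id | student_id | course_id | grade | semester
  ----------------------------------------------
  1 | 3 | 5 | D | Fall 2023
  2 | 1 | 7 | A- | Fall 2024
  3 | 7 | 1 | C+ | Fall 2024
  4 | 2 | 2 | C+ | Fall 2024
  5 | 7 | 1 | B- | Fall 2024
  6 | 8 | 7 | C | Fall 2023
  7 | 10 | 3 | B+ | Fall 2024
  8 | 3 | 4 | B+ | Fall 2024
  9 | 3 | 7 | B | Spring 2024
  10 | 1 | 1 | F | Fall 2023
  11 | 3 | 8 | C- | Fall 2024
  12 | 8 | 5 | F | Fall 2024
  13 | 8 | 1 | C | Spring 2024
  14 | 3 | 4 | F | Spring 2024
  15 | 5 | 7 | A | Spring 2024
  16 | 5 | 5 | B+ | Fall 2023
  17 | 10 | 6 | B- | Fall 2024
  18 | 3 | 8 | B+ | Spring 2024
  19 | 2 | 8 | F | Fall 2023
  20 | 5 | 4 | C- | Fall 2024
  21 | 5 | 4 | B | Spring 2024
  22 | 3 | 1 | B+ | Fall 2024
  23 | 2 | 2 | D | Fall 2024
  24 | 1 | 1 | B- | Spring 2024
SELECT c.id, p.name AS student, c.grade, c.semester FROM enrollments c JOIN students p ON c.student_id = p.id WHERE p.year > 2

Execution result:
id | student | grade | semester
1 | Alice Brown | D | Fall 2023
2 | Olivia Brown | A- | Fall 2024
3 | Alice Wilson | C+ | Fall 2024
4 | Noah Miller | C+ | Fall 2024
5 | Alice Wilson | B- | Fall 2024
6 | Noah Williams | C | Fall 2023
7 | Peter Wilson | B+ | Fall 2024
8 | Alice Brown | B+ | Fall 2024
9 | Alice Brown | B | Spring 2024
10 | Olivia Brown | F | Fall 2023
11 | Alice Brown | C- | Fall 2024
12 | Noah Williams | F | Fall 2024
13 | Noah Williams | C | Spring 2024
14 | Alice Brown | F | Spring 2024
15 | Peter Johnson | A | Spring 2024
16 | Peter Johnson | B+ | Fall 2023
17 | Peter Wilson | B- | Fall 2024
18 | Alice Brown | B+ | Spring 2024
19 | Noah Miller | F | Fall 2023
20 | Peter Johnson | C- | Fall 2024
21 | Peter Johnson | B | Spring 2024
22 | Alice Brown | B+ | Fall 2024
23 | Noah Miller | D | Fall 2024
24 | Olivia Brown | B- | Spring 2024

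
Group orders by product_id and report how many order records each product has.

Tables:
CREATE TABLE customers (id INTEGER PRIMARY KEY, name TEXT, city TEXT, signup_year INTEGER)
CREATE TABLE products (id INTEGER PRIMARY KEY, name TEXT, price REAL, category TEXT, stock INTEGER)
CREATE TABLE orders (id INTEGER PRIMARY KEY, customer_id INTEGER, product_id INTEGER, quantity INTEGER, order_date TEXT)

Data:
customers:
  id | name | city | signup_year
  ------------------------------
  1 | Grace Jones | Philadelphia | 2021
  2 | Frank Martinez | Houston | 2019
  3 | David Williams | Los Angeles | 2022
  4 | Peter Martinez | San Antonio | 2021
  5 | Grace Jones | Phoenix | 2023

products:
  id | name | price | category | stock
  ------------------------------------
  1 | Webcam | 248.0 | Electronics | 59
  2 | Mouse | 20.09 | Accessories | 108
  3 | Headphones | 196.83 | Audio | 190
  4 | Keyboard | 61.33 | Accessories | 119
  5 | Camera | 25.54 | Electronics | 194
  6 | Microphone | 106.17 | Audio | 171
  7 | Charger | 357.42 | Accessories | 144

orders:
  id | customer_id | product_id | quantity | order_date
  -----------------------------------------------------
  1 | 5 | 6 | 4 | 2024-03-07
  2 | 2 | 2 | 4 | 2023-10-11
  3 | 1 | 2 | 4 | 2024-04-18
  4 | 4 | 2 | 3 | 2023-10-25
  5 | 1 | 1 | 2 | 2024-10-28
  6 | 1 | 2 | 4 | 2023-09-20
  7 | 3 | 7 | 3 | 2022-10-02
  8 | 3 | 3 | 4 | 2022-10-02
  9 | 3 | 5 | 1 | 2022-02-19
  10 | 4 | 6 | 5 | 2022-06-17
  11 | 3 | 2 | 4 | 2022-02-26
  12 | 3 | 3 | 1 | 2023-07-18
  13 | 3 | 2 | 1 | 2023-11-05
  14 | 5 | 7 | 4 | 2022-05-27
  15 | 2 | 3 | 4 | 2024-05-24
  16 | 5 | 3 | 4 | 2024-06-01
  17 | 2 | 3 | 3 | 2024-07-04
SELECT product_id, COUNT(*) AS order_count FROM orders GROUP BY product_id

Execution result:
product_id | order_count
1 | 1
2 | 6
3 | 5
5 | 1
6 | 2
7 | 2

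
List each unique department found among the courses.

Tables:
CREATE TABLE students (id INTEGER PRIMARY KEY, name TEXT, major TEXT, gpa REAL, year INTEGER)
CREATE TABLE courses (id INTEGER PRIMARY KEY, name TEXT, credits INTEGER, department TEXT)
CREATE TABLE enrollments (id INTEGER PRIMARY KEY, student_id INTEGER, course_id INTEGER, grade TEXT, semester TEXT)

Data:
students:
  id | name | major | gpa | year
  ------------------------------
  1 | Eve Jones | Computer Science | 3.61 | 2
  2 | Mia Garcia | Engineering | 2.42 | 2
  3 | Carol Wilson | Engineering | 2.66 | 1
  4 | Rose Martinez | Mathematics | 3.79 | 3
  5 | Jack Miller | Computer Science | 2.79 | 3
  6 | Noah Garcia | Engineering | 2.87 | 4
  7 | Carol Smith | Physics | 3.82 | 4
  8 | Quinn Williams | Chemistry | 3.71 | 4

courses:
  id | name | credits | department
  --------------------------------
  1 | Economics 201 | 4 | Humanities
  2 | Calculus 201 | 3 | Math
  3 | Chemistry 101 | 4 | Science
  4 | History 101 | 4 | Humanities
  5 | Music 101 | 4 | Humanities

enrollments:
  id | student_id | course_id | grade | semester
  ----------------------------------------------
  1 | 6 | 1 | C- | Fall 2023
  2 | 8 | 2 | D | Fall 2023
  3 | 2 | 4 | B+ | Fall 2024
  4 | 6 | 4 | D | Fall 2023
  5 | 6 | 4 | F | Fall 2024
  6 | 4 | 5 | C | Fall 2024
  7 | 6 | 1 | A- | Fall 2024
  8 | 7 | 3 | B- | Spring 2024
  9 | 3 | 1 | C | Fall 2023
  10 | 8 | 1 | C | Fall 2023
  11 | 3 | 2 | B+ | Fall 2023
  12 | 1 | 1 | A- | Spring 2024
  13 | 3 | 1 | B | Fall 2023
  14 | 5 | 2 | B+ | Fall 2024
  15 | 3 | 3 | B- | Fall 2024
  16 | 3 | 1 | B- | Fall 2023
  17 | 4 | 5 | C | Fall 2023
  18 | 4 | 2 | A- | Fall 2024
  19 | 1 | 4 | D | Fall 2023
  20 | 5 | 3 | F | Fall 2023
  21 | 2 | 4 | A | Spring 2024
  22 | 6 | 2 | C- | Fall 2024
SELECT DISTINCT department FROM courses

Execution result:
department
Humanities
Math
Science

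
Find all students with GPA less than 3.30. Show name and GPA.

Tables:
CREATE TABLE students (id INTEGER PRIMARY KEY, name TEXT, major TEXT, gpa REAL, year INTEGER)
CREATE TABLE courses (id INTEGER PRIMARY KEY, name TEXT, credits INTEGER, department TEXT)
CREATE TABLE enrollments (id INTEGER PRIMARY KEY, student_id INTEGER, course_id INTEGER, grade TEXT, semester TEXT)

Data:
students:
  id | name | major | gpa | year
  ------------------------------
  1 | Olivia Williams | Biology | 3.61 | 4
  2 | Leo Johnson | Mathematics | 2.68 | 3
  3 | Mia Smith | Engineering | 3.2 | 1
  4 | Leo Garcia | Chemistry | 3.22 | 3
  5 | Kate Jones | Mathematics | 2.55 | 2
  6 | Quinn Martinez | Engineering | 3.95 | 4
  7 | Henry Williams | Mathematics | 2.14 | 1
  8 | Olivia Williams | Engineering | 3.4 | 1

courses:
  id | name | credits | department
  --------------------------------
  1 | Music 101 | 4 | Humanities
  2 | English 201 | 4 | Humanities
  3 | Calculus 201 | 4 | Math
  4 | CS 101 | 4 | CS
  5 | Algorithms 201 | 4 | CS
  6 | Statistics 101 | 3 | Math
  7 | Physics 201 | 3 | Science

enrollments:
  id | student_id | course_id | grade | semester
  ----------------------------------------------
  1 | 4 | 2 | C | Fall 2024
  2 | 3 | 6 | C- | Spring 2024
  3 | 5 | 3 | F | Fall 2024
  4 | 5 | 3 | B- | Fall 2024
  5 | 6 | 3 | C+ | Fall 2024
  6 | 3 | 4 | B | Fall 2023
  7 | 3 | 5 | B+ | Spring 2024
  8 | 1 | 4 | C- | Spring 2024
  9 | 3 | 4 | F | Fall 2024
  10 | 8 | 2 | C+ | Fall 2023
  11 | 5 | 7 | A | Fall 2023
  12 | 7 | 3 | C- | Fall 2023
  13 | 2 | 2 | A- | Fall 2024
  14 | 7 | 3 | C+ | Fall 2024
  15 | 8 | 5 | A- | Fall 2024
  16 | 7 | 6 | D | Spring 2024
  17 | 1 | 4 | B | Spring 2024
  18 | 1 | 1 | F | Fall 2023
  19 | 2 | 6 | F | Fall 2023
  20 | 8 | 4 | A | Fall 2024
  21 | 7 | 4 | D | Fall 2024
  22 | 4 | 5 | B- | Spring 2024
SELECT name, gpa FROM students WHERE gpa < 3.3

Execution result:
name | gpa
Leo Johnson | 2.68
Mia Smith | 3.20
Leo Garcia | 3.22
Kate Jones | 2.55
Henry Williams | 2.14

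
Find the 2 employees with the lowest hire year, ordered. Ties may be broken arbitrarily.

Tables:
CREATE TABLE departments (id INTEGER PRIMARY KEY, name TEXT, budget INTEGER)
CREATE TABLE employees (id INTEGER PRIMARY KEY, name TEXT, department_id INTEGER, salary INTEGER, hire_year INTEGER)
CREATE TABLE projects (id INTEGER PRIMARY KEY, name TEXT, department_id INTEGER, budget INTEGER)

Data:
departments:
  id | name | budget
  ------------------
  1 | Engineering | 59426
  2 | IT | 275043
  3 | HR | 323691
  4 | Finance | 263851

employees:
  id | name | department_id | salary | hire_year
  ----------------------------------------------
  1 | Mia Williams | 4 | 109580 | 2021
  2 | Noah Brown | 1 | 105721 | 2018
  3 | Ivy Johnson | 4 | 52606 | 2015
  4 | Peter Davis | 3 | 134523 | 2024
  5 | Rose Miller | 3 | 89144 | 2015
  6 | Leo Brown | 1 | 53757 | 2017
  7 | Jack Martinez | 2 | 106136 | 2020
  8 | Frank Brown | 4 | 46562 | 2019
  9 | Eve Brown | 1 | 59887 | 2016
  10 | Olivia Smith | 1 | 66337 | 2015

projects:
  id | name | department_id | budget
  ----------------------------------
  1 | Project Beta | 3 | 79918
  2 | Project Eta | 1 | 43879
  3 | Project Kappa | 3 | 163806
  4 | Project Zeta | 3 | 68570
SELECT name, hire_year FROM employees ORDER BY hire_year ASC LIMIT 2

Execution result:
name | hire_year
Ivy Johnson | 2015
Rose Miller | 2015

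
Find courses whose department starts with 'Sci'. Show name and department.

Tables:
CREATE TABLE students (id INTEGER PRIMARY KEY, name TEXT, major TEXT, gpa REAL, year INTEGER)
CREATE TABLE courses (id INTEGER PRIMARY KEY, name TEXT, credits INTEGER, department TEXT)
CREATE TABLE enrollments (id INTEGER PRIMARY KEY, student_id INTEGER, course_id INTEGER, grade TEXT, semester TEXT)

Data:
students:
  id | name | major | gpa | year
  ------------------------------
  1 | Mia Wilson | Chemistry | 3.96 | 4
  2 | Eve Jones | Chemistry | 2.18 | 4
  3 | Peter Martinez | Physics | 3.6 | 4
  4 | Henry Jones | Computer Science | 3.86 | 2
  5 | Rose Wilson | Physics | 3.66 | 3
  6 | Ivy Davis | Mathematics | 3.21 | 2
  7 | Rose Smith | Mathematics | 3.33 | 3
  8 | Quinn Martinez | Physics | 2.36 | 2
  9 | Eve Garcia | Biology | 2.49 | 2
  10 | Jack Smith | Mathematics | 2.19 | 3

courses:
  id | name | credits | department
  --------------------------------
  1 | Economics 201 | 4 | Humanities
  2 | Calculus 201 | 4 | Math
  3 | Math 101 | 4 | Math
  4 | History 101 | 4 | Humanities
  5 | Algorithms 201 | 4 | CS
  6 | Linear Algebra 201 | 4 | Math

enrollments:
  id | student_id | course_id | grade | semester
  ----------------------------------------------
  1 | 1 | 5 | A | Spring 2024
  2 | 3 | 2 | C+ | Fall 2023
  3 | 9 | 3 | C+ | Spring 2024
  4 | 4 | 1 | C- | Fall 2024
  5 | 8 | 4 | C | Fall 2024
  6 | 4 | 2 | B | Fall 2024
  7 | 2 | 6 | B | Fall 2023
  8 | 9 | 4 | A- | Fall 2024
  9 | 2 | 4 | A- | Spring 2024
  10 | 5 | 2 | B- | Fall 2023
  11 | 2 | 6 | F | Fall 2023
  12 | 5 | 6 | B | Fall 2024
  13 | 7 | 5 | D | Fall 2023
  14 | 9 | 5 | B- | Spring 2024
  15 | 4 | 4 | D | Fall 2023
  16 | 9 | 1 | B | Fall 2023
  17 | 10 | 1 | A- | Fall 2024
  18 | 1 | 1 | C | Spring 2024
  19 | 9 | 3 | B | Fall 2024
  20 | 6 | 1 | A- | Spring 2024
SELECT name, department FROM courses WHERE department LIKE 'Sci%'

Execution result:
(no rows)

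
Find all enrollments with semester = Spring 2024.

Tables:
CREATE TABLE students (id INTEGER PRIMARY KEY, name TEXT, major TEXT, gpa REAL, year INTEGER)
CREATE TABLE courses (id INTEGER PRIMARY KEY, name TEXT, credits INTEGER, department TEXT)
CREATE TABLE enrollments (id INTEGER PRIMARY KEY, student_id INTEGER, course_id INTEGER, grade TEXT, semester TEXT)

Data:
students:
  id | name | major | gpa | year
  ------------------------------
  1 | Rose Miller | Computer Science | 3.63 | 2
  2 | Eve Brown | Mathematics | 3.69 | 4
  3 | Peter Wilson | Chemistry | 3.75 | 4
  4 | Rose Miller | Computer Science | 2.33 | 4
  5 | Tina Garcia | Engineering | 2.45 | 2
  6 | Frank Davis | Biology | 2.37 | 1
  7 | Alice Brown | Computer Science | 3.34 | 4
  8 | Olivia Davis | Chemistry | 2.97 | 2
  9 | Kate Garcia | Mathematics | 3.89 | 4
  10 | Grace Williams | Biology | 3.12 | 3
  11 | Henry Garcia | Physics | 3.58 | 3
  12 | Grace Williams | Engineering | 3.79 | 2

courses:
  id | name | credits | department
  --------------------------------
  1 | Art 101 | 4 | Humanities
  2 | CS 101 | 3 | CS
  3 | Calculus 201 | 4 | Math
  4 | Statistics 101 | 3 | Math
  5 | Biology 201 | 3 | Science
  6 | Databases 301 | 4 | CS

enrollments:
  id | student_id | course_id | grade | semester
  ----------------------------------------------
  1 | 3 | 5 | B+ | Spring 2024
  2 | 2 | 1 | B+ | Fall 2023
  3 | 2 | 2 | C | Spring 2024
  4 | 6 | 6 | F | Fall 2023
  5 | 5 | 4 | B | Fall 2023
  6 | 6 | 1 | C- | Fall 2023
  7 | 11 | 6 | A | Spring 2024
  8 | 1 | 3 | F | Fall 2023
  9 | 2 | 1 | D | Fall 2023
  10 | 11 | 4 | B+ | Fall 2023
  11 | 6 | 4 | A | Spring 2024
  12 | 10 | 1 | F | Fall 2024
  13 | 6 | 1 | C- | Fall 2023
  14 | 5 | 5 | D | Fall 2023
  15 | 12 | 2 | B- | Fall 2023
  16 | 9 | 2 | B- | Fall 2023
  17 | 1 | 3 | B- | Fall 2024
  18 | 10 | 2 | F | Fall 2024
SELECT id, semester FROM enrollments WHERE semester = 'Spring 2024'

Execution result:
id | semester
1 | Spring 2024
3 | Spring 2024
7 | Spring 2024
11 | Spring 2024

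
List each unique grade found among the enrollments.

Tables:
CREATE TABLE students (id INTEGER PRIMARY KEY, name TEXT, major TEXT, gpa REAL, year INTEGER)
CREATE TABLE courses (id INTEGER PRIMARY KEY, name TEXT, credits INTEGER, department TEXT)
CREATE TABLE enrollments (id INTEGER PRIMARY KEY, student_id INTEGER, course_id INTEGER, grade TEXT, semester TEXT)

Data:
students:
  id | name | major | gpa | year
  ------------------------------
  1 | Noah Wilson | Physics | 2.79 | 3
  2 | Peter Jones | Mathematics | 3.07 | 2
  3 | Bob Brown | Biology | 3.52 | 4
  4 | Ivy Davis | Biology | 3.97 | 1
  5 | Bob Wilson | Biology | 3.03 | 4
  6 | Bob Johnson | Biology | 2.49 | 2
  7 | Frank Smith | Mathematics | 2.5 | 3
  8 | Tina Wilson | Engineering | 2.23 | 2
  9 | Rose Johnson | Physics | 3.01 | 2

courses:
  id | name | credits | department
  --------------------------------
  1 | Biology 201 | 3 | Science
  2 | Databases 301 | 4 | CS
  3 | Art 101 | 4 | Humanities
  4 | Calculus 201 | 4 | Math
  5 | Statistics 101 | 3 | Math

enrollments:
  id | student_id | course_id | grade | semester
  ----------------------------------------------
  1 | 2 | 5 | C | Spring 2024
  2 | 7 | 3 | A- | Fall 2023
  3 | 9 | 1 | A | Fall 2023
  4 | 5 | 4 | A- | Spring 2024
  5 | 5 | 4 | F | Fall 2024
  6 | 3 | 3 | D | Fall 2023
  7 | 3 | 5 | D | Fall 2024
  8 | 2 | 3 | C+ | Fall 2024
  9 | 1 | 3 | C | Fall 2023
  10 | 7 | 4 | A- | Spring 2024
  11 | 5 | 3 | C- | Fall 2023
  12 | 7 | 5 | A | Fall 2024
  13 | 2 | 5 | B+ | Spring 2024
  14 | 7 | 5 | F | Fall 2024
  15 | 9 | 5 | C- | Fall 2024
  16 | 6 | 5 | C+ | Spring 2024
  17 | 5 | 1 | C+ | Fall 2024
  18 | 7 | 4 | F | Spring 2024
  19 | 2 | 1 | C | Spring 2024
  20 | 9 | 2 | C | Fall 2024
SELECT DISTINCT grade FROM enrollments

Execution result:
grade
C
A-
A
F
D
C+
C-
B+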